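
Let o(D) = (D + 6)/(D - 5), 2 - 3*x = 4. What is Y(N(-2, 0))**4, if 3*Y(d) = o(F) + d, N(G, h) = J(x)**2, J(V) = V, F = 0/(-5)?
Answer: 1336336/332150625 ≈ 0.0040233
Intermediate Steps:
x = -2/3 (x = 2/3 - 1/3*4 = 2/3 - 4/3 = -2/3 ≈ -0.66667)
F = 0 (F = 0*(-1/5) = 0)
N(G, h) = 4/9 (N(G, h) = (-2/3)**2 = 4/9)
o(D) = (6 + D)/(-5 + D)
Y(d) = -2/5 + d/3 (Y(d) = ((6 + 0)/(-5 + 0) + d)/3 = (6/(-5) + d)/3 = (-1/5*6 + d)/3 = (-6/5 + d)/3 = -2/5 + d/3)
Y(N(-2, 0))**4 = (-2/5 + (1/3)*(4/9))**4 = (-2/5 + 4/27)**4 = (-34/135)**4 = 1336336/332150625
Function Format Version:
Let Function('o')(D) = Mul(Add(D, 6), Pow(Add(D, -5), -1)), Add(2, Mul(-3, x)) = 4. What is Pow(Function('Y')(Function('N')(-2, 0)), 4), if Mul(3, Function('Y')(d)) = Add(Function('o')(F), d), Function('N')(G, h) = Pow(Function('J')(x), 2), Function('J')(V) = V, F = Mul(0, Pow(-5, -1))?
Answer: Rational(1336336, 332150625) ≈ 0.0040233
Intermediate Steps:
x = Rational(-2, 3) (x = Add(Rational(2, 3), Mul(Rational(-1, 3), 4)) = Add(Rational(2, 3), Rational(-4, 3)) = Rational(-2, 3) ≈ -0.66667)
F = 0 (F = Mul(0, Rational(-1, 5)) = 0)
Function('N')(G, h) = Rational(4, 9) (Function('N')(G, h) = Pow(Rational(-2, 3), 2) = Rational(4, 9))
Function('o')(D) = Mul(Pow(Add(-5, D), -1), Add(6, D)) (Function('o')(D) = Mul(Add(6, D), Pow(Add(-5, D), -1)) = Mul(Pow(Add(-5, D), -1), Add(6, D)))
Function('Y')(d) = Add(Rational(-2, 5), Mul(Rational(1, 3), d)) (Function('Y')(d) = Mul(Rational(1, 3), Add(Mul(Pow(Add(-5, 0), -1), Add(6, 0)), d)) = Mul(Rational(1, 3), Add(Mul(Pow(-5, -1), 6), d)) = Mul(Rational(1, 3), Add(Mul(Rational(-1, 5), 6), d)) = Mul(Rational(1, 3), Add(Rational(-6, 5), d)) = Add(Rational(-2, 5), Mul(Rational(1, 3), d)))
Pow(Function('Y')(Function('N')(-2, 0)), 4) = Pow(Add(Rational(-2, 5), Mul(Rational(1, 3), Rational(4, 9))), 4) = Pow(Add(Rational(-2, 5), Rational(4, 27)), 4) = Pow(Rational(-34, 135), 4) = Rational(1336336, 332150625)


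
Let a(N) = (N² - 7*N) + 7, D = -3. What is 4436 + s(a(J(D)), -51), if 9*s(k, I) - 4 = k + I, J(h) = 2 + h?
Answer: 39892/9 ≈ 4432.4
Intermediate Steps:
a(N) = 7 + N² - 7*N
s(k, I) = 4/9 + I/9 + k/9 (s(k, I) = 4/9 + (k + I)/9 = 4/9 + (I + k)/9 = 4/9 + (I/9 + k/9) = 4/9 + I/9 + k/9)
4436 + s(a(J(D)), -51) = 4436 + (4/9 + (⅑)*(-51) + (7 + (2 - 3)² - 7*(2 - 3))/9) = 4436 + (4/9 - 17/3 + (7 + (-1)² - 7*(-1))/9) = 4436 + (4/9 - 17/3 + (7 + 1 + 7)/9) = 4436 + (4/9 - 17/3 + (⅑)*15) = 4436 + (4/9 - 17/3 + 5/3) = 4436 - 32/9 = 39892/9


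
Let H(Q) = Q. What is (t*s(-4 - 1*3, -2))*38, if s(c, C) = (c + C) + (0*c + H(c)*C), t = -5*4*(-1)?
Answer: 3800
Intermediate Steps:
t = 20 (t = -20*(-1) = 20)
s(c, C) = C + c + C*c (s(c, C) = (c + C) + (0*c + c*C) = (C + c) + (0 + C*c) = (C + c) + C*c = C + c + C*c)
(t*s(-4 - 1*3, -2))*38 = (20*(-2 + (-4 - 1*3) - 2*(-4 - 1*3)))*38 = (20*(-2 + (-4 - 3) - 2*(-4 - 3)))*38 = (20*(-2 - 7 - 2*(-7)))*38 = (20*(-2 - 7 + 14))*38 = (20*5)*38 = 100*38 = 3800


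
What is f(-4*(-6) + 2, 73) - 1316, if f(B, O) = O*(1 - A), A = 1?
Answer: -1316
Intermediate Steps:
f(B, O) = 0 (f(B, O) = O*(1 - 1*1) = O*(1 - 1) = O*0 = 0)
f(-4*(-6) + 2, 73) - 1316 = 0 - 1316 = -1316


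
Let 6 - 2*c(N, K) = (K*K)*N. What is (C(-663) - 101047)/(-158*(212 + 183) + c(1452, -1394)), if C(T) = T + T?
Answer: 102373/1410851743 ≈ 7.2561e-5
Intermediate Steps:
C(T) = 2*T
c(N, K) = 3 - N*K**2/2 (c(N, K) = 3 - K*K*N/2 = 3 - K**2*N/2 = 3 - N*K**2/2)
(C(-663) - 101047)/(-158*(212 + 183) + c(1452, -1394)) = (2*(-663) - 101047)/(-158*(212 + 183) + (3 - 1/2*1452*(-1394)**2)) = (-1326 - 101047)/(-158*395 + (3 - 1/2*1452*1943236)) = -102373/(-62410 + (3 - 1410789336)) = -102373/(-62410 - 1410789333) = -102373/(-1410851743) = -102373*(-1/1410851743) = 102373/1410851743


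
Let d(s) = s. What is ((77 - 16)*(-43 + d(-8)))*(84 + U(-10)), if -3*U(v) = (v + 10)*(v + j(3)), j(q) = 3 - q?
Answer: -261324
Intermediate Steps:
U(v) = -v*(10 + v)/3 (U(v) = -(v + 10)*(v + (3 - 1*3))/3 = -(10 + v)*(v + (3 - 3))/3 = -(10 + v)*(v + 0)/3 = -(10 + v)*v/3 = -v*(10 + v)/3)
((77 - 16)*(-43 + d(-8)))*(84 + U(-10)) = ((77 - 16)*(-43 - 8))*(84 + (1/3)*(-10)*(-10 - 1*(-10))) = (61*(-51))*(84 + (1/3)*(-10)*(-10 + 10)) = -3111*(84 + (1/3)*(-10)*0) = -3111*(84 + 0) = -3111*84 = -261324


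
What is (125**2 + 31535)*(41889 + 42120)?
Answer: 3961864440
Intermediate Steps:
(125**2 + 31535)*(41889 + 42120) = (15625 + 31535)*84009 = 47160*84009 = 3961864440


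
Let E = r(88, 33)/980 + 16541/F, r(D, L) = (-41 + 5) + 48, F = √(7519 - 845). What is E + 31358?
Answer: 7682713/245 + 16541*√6674/6674 ≈ 31561.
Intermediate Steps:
F = √6674 ≈ 81.695
r(D, L) = 12 (r(D, L) = -36 + 48 = 12)
E = 3/245 + 16541*√6674/6674 (E = 12/980 + 16541/(√6674) = 12*(1/980) + 16541*(√6674/6674) = 3/245 + 16541*√6674/6674 ≈ 202.49)
E + 31358 = (3/245 + 16541*√6674/6674) + 31358 = 7682713/245 + 16541*√6674/6674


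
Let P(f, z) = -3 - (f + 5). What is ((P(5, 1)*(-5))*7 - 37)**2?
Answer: 174724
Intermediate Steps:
P(f, z) = -8 - f (P(f, z) = -3 - (5 + f) = -3 + (-5 - f) = -8 - f)
((P(5, 1)*(-5))*7 - 37)**2 = (((-8 - 1*5)*(-5))*7 - 37)**2 = (((-8 - 5)*(-5))*7 - 37)**2 = (-13*(-5)*7 - 37)**2 = (65*7 - 37)**2 = (455 - 37)**2 = 418**2 = 174724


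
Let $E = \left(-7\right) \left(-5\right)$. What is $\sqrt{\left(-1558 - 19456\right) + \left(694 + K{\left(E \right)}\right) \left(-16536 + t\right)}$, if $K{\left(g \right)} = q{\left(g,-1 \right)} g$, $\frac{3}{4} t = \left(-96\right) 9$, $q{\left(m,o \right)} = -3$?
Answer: $i \sqrt{10439246} \approx 3231.0 i$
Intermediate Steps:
$E = 35$
$t = -1152$ ($t = \frac{4 \left(\left(-96\right) 9\right)}{3} = \frac{4}{3} \left(-864\right) = -1152$)
$K{\left(g \right)} = - 3 g$
$\sqrt{\left(-1558 - 19456\right) + \left(694 + K{\left(E \right)}\right) \left(-16536 + t\right)} = \sqrt{\left(-1558 - 19456\right) + \left(694 - 105\right) \left(-16536 - 1152\right)} = \sqrt{\left(-1558 - 19456\right) + \left(694 - 105\right) \left(-17688\right)} = \sqrt{-21014 + 589 \left(-17688\right)} = \sqrt{-21014 - 10418232} = \sqrt{-10439246} = i \sqrt{10439246}$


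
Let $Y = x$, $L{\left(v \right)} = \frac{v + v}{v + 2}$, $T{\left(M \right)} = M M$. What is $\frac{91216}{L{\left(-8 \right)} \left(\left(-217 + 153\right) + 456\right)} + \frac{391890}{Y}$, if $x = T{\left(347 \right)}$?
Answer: $\frac{2136165567}{23600164} \approx 90.515$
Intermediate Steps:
$T{\left(M \right)} = M^{2}$
$L{\left(v \right)} = \frac{2 v}{2 + v}$
$x = 120409$ ($x = 347^{2} = 120409$)
$Y = 120409$
$\frac{91216}{L{\left(-8 \right)} \left(\left(-217 + 153\right) + 456\right)} + \frac{391890}{Y} = \frac{91216}{2 \left(-8\right) \frac{1}{2 - 8} \left(\left(-217 + 153\right) + 456\right)} + \frac{391890}{120409} = \frac{91216}{2 \left(-8\right) \frac{1}{-6} \left(-64 + 456\right)} + 391890 \cdot \frac{1}{120409} = \frac{91216}{2 \left(-8\right) \left(- \frac{1}{6}\right) 392} + \frac{391890}{120409} = \frac{91216}{\frac{8}{3} \cdot 392} + \frac{391890}{120409} = \frac{91216}{\frac{3136}{3}} + \frac{391890}{120409} = 91216 \cdot \frac{3}{3136} + \frac{391890}{120409} = \frac{17103}{196} + \frac{391890}{120409} = \frac{2136165567}{23600164}$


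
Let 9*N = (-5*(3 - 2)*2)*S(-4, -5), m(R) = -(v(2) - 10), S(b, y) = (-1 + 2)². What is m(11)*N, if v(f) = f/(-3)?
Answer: -320/27 ≈ -11.852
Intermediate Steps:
v(f) = -f/3 (v(f) = f*(-⅓) = -f/3)
S(b, y) = 1 (S(b, y) = 1² = 1)
m(R) = 32/3 (m(R) = -(-⅓*2 - 10) = -(-⅔ - 10) = -1*(-32/3) = 32/3)
N = -10/9 (N = ((-5*(3 - 2)*2)*1)/9 = ((-5*1*2)*1)/9 = (-5*2*1)/9 = (-10*1)/9 = (⅑)*(-10) = -10/9 ≈ -1.1111)
m(11)*N = (32/3)*(-10/9) = -320/27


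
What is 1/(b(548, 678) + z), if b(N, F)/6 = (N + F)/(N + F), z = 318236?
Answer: 1/318242 ≈ 3.1423e-6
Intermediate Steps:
b(N, F) = 6 (b(N, F) = 6*((N + F)/(N + F)) = 6*((F + N)/(F + N)) = 6*1 = 6)
1/(b(548, 678) + z) = 1/(6 + 318236) = 1/318242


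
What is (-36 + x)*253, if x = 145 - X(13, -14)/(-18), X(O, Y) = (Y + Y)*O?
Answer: 202147/9 ≈ 22461.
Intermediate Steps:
X(O, Y) = 2*O*Y (X(O, Y) = (2*Y)*O = 2*O*Y)
x = 1123/9 (x = 145 - 2*13*(-14)/(-18) = 145 - (-364)*(-1)/18 = 145 - 1*182/9 = 145 - 182/9 = 1123/9 ≈ 124.78)
(-36 + x)*253 = (-36 + 1123/9)*253 = (799/9)*253 = 202147/9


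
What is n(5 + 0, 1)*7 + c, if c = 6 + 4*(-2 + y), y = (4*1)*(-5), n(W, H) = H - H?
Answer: -82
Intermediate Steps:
n(W, H) = 0
y = -20 (y = 4*(-5) = -20)
c = -82 (c = 6 + 4*(-2 - 20) = 6 + 4*(-22) = 6 - 88 = -82)
n(5 + 0, 1)*7 + c = 0*7 - 82 = 0 - 82 = -82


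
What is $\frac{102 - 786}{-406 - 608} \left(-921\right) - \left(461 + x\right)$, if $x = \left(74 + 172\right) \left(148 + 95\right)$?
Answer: $- \frac{10285385}{169} \approx -60860.0$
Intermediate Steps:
$x = 59778$ ($x = 246 \cdot 243 = 59778$)
$\frac{102 - 786}{-406 - 608} \left(-921\right) - \left(461 + x\right) = \frac{102 - 786}{-406 - 608} \left(-921\right) - 60239 = - \frac{684}{-1014} \left(-921\right) - 60239 = \left(-684\right) \left(- \frac{1}{1014}\right) \left(-921\right) - 60239 = \frac{114}{169} \left(-921\right) - 60239 = - \frac{104994}{169} - 60239 = - \frac{10285385}{169}$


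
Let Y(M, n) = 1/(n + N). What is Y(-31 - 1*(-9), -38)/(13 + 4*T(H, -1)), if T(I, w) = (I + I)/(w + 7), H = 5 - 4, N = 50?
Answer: 1/172 ≈ 0.0058140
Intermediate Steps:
H = 1
T(I, w) = 2*I/(7 + w) (T(I, w) = (2*I)/(7 + w) = 2*I/(7 + w))
Y(M, n) = 1/(50 + n) (Y(M, n) = 1/(n + 50) = 1/(50 + n))
Y(-31 - 1*(-9), -38)/(13 + 4*T(H, -1)) = 1/((50 - 38)*(13 + 4*(2*1/(7 - 1)))) = 1/(12*(13 + 4*(2*1/6))) = 1/(12*(13 + 4*(2*1*(1/6)))) = 1/(12*(13 + 4*(1/3))) = 1/(12*(13 + 4/3)) = 1/(12*(43/3)) = (1/12)*(3/43) = 1/172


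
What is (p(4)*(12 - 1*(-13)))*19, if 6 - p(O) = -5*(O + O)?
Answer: 21850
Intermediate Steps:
p(O) = 6 + 10*O (p(O) = 6 - (-5)*(O + O) = 6 - (-5)*2*O = 6 - (-10)*O = 6 + 10*O)
(p(4)*(12 - 1*(-13)))*19 = ((6 + 10*4)*(12 - 1*(-13)))*19 = ((6 + 40)*(12 + 13))*19 = (46*25)*19 = 1150*19 = 21850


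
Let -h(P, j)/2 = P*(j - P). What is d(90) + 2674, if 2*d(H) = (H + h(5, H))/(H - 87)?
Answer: 7642/3 ≈ 2547.3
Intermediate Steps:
h(P, j) = -2*P*(j - P)
d(H) = (50 - 9*H)/(2*(-87 + H)) (d(H) = ((H + 2*5*(5 - H))/(H - 87))/2 = ((H + (50 - 10*H))/(-87 + H))/2 = ((50 - 9*H)/(-87 + H))/2 = (50 - 9*H)/(2*(-87 + H)))
d(90) + 2674 = (50 - 9*90)/(2*(-87 + 90)) + 2674 = (½)*(50 - 810)/3 + 2674 = (½)*(⅓)*(-760) + 2674 = -380/3 + 2674 = 7642/3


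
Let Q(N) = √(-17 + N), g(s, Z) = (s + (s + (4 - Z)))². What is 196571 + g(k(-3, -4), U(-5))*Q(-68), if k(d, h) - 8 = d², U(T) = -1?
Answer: 196571 + 1521*I*√85 ≈ 1.9657e+5 + 14023.0*I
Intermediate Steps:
k(d, h) = 8 + d²
g(s, Z) = (4 - Z + 2*s)² (g(s, Z) = (s + (4 + s - Z))² = (4 - Z + 2*s)²)
196571 + g(k(-3, -4), U(-5))*Q(-68) = 196571 + (4 - 1*(-1) + 2*(8 + (-3)²))²*√(-17 - 68) = 196571 + (4 + 1 + 2*(8 + 9))²*√(-85) = 196571 + (4 + 1 + 2*17)²*(I*√85) = 196571 + (4 + 1 + 34)²*(I*√85) = 196571 + 39²*(I*√85) = 196571 + 1521*(I*√85) = 196571 + 1521*I*√85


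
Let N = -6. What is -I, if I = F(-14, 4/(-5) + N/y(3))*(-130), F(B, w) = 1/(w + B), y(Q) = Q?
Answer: -325/42 ≈ -7.7381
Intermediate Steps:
F(B, w) = 1/(B + w)
I = 325/42 (I = -130/(-14 + (4/(-5) - 6/3)) = -130/(-14 + (4*(-1/5) - 6*1/3)) = -130/(-14 + (-4/5 - 2)) = -130/(-14 - 14/5) = -130/(-84/5) = -5/84*(-130) = 325/42 ≈ 7.7381)
-I = -1*325/42 = -325/42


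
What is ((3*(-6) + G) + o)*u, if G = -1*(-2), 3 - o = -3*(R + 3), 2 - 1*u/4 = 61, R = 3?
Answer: -1180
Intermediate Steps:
u = -236 (u = 8 - 4*61 = 8 - 244 = -236)
o = 21 (o = 3 - (-3)*(3 + 3) = 3 - (-3)*6 = 3 - 1*(-18) = 3 + 18 = 21)
G = 2
((3*(-6) + G) + o)*u = ((3*(-6) + 2) + 21)*(-236) = ((-18 + 2) + 21)*(-236) = (-16 + 21)*(-236) = 5*(-236) = -1180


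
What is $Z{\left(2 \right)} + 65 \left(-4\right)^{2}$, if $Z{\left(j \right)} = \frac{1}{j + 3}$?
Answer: $\frac{5201}{5} \approx 1040.2$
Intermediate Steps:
$Z{\left(j \right)} = \frac{1}{3 + j}$
$Z{\left(2 \right)} + 65 \left(-4\right)^{2} = \frac{1}{3 + 2} + 65 \left(-4\right)^{2} = \frac{1}{5} + 65 \cdot 16 = \frac{1}{5} + 1040 = \frac{5201}{5}$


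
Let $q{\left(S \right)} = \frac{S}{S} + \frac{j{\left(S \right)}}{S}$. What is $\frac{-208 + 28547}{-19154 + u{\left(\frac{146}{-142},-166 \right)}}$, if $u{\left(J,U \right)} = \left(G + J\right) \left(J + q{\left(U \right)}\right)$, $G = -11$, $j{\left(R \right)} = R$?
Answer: $- \frac{142856899}{96614240} \approx -1.4786$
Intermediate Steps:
$q{\left(S \right)} = 2$ ($q{\left(S \right)} = \frac{S}{S} + \frac{S}{S} = 1 + 1 = 2$)
$u{\left(J,U \right)} = \left(-11 + J\right) \left(2 + J\right)$ ($u{\left(J,U \right)} = \left(-11 + J\right) \left(J + 2\right) = \left(-11 + J\right) \left(2 + J\right)$)
$\frac{-208 + 28547}{-19154 + u{\left(\frac{146}{-142},-166 \right)}} = \frac{-208 + 28547}{-19154 - \left(22 - \frac{5329}{5041} + 9 \cdot 146 \frac{1}{-142}\right)} = \frac{28339}{-19154 - \left(22 - \frac{5329}{5041} + 9 \cdot 146 \left(- \frac{1}{142}\right)\right)} = \frac{28339}{-19154 - \left(\frac{905}{71} - \frac{5329}{5041}\right)} = \frac{28339}{-19154 + \left(-22 + \frac{5329}{5041} + \frac{657}{71}\right)} = \frac{28339}{-19154 - \frac{58926}{5041}} = \frac{28339}{- \frac{96614240}{5041}} = 28339 \left(- \frac{5041}{96614240}\right) = - \frac{142856899}{96614240}$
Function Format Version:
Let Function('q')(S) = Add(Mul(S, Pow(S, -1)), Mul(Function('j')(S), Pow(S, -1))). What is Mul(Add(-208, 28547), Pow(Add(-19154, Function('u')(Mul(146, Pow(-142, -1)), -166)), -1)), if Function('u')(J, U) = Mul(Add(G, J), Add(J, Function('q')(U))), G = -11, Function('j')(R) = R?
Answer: Rational(-142856899, 96614240) ≈ -1.4786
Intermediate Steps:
Function('q')(S) = 2 (Function('q')(S) = Add(Mul(S, Pow(S, -1)), Mul(S, Pow(S, -1))) = Add(1, 1) = 2)
Function('u')(J, U) = Mul(Add(-11, J), Add(2, J)) (Function('u')(J, U) = Mul(Add(-11, J), Add(J, 2)) = Mul(Add(-11, J), Add(2, J)))
Mul(Add(-208, 28547), Pow(Add(-19154, Function('u')(Mul(146, Pow(-142, -1)), -166)), -1)) = Mul(Add(-208, 28547), Pow(Add(-19154, Add(-22, Pow(Mul(146, Pow(-142, -1)), 2), Mul(-9, Mul(146, Pow(-142, -1))))), -1)) = Mul(28339, Pow(Add(-19154, Add(-22, Pow(Mul(146, Rational(-1, 142)), 2), Mul(-9, Mul(146, Rational(-1, 142))))), -1)) = Mul(28339, Pow(Add(-19154, Add(-22, Pow(Rational(-73, 71), 2), Mul(-9, Rational(-73, 71)))), -1)) = Mul(28339, Pow(Add(-19154, Add(-22, Rational(5329, 5041), Rational(657, 71))), -1)) = Mul(28339, Pow(Add(-19154, Rational(-58926, 5041)), -1)) = Mul(28339, Pow(Rational(-96614240, 5041), -1)) = Mul(28339, Rational(-5041, 96614240)) = Rational(-142856899, 96614240)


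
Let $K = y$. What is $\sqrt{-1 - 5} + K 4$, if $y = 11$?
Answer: $44 + i \sqrt{6} \approx 44.0 + 2.4495 i$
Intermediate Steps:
$K = 11$
$\sqrt{-1 - 5} + K 4 = \sqrt{-1 - 5} + 11 \cdot 4 = \sqrt{-6} + 44 = i \sqrt{6} + 44 = 44 + i \sqrt{6}$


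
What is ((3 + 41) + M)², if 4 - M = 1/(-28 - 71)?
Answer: 22591009/9801 ≈ 2305.0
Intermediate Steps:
M = 397/99 (M = 4 - 1/(-28 - 71) = 4 - 1/(-99) = 4 - 1*(-1/99) = 4 + 1/99 = 397/99 ≈ 4.0101)
((3 + 41) + M)² = ((3 + 41) + 397/99)² = (44 + 397/99)² = (4753/99)² = 22591009/9801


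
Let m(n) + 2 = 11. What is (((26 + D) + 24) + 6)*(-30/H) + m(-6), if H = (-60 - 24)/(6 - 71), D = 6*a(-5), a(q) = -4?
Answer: -5137/7 ≈ -733.86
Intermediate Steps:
m(n) = 9 (m(n) = -2 + 11 = 9)
D = -24 (D = 6*(-4) = -24)
H = 84/65 (H = -84/(-65) = -84*(-1/65) = 84/65 ≈ 1.2923)
(((26 + D) + 24) + 6)*(-30/H) + m(-6) = (((26 - 24) + 24) + 6)*(-30/84/65) + 9 = ((2 + 24) + 6)*(-30*65/84) + 9 = (26 + 6)*(-325/14) + 9 = 32*(-325/14) + 9 = -5200/7 + 9 = -5137/7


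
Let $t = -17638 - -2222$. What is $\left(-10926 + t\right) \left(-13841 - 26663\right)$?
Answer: $1066956368$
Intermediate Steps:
$t = -15416$ ($t = -17638 + 2222 = -15416$)
$\left(-10926 + t\right) \left(-13841 - 26663\right) = \left(-10926 - 15416\right) \left(-13841 - 26663\right) = - 26342 \left(-13841 - 26663\right) = \left(-26342\right) \left(-40504\right) = 1066956368$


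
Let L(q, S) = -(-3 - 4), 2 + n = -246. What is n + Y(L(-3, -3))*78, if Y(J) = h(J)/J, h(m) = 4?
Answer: -1424/7 ≈ -203.43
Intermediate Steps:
n = -248 (n = -2 - 246 = -248)
L(q, S) = 7 (L(q, S) = -1*(-7) = 7)
Y(J) = 4/J
n + Y(L(-3, -3))*78 = -248 + (4/7)*78 = -248 + 312/7 = -1424/7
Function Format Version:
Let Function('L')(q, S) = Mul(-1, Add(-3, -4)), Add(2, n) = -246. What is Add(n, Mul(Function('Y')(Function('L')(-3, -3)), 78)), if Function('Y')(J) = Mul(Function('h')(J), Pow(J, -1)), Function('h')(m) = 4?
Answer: Rational(-1424, 7) ≈ -203.43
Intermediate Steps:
n = -248 (n = Add(-2, -246) = -248)
Function('L')(q, S) = 7 (Function('L')(q, S) = Mul(-1, -7) = 7)
Function('Y')(J) = Mul(4, Pow(J, -1))
Add(n, Mul(Function('Y')(Function('L')(-3, -3)), 78)) = Add(-248, Mul(Mul(4, Pow(7, -1)), 78)) = Add(-248, Mul(Mul(4, Rational(1, 7)), 78)) = Add(-248, Mul(Rational(4, 7), 78)) = Add(-248, Rational(312, 7)) = Rational(-1424, 7)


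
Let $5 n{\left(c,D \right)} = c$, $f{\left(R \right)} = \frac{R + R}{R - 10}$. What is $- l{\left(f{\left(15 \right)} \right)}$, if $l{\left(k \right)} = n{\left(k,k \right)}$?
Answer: $- \frac{6}{5} \approx -1.2$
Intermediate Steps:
$f{\left(R \right)} = \frac{2 R}{-10 + R}$
$n{\left(c,D \right)} = \frac{c}{5}$
$l{\left(k \right)} = \frac{k}{5}$
$- l{\left(f{\left(15 \right)} \right)} = - \frac{2 \cdot 15 \frac{1}{-10 + 15}}{5} = - \frac{2 \cdot 15 \cdot \frac{1}{5}}{5} = - \frac{6}{5}$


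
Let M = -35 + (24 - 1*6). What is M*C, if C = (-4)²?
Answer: -272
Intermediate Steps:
C = 16
M = -17 (M = -35 + (24 - 6) = -35 + 18 = -17)
M*C = -17*16 = -272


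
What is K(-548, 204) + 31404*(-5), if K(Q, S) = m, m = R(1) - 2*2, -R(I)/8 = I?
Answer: -157032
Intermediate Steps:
R(I) = -8*I
m = -12 (m = -8*1 - 2*2 = -8 - 4 = -12)
K(Q, S) = -12
K(-548, 204) + 31404*(-5) = -12 + 31404*(-5) = -12 - 157020 = -157032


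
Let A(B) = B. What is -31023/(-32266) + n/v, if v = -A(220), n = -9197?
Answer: 151787731/3549260 ≈ 42.766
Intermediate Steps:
v = -220 (v = -1*220 = -220)
-31023/(-32266) + n/v = -31023/(-32266) - 9197/(-220) = -31023*(-1/32266) - 9197*(-1/220) = 31023/32266 + 9197/220 = 151787731/3549260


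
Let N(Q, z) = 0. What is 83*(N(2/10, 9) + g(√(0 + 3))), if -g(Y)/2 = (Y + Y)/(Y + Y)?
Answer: -166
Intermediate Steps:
g(Y) = -2 (g(Y) = -2*(Y + Y)/(Y + Y) = -2*2*Y/(2*Y) = -2*2*Y*1/(2*Y) = -2*1 = -2)
83*(N(2/10, 9) + g(√(0 + 3))) = 83*(0 - 2) = 83*(-2) = -166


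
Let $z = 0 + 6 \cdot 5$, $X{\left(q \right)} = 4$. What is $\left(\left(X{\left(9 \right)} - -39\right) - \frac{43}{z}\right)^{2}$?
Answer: $\frac{1555009}{900} \approx 1727.8$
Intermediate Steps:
$z = 30$ ($z = 0 + 30 = 30$)
$\left(\left(X{\left(9 \right)} - -39\right) - \frac{43}{z}\right)^{2} = \left(\left(4 - -39\right) - \frac{43}{30}\right)^{2} = \left(\left(4 + 39\right) - \frac{43}{30}\right)^{2} = \left(43 - \frac{43}{30}\right)^{2} = \left(\frac{1247}{30}\right)^{2} = \frac{1555009}{900}$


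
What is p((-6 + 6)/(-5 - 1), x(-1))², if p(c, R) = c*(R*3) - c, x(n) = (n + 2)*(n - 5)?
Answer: 0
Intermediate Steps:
x(n) = (-5 + n)*(2 + n) (x(n) = (2 + n)*(-5 + n) = (-5 + n)*(2 + n))
p(c, R) = -c + 3*R*c (p(c, R) = c*(3*R) - c = 3*R*c - c = -c + 3*R*c)
p((-6 + 6)/(-5 - 1), x(-1))² = (((-6 + 6)/(-5 - 1))*(-1 + 3*(-10 + (-1)² - 3*(-1))))² = ((0/(-6))*(-1 + 3*(-10 + 1 + 3)))² = ((0*(-⅙))*(-1 + 3*(-6)))² = (0*(-1 - 18))² = (0*(-19))² = 0² = 0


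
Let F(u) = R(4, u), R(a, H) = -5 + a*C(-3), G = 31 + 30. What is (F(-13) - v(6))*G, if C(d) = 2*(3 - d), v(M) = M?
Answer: 2257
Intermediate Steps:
C(d) = 6 - 2*d
G = 61
R(a, H) = -5 + 12*a (R(a, H) = -5 + a*(6 - 2*(-3)) = -5 + a*(6 + 6) = -5 + a*12 = -5 + 12*a)
F(u) = 43 (F(u) = -5 + 12*4 = -5 + 48 = 43)
(F(-13) - v(6))*G = (43 - 1*6)*61 = (43 - 6)*61 = 37*61 = 2257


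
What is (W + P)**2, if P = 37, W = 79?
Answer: 13456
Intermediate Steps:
(W + P)**2 = (79 + 37)**2 = 116**2 = 13456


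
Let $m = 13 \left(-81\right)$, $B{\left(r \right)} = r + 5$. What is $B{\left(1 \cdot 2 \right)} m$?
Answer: $-7371$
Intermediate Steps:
$B{\left(r \right)} = 5 + r$
$m = -1053$
$B{\left(1 \cdot 2 \right)} m = \left(5 + 1 \cdot 2\right) \left(-1053\right) = \left(5 + 2\right) \left(-1053\right) = 7 \left(-1053\right) = -7371$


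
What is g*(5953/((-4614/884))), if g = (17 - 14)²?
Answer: -7893678/769 ≈ -10265.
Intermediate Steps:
g = 9 (g = 3² = 9)
g*(5953/((-4614/884))) = 9*(5953/((-4614/884))) = 9*(5953/((-4614*1/884))) = 9*(5953/(-2307/442)) = 9*(5953*(-442/2307)) = 9*(-2631226/2307) = -7893678/769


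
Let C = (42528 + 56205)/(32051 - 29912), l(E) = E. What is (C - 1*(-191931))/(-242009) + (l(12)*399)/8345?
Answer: -316080240734/1439949919865 ≈ -0.21951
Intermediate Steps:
C = 32911/713 (C = 98733/2139 = 98733*(1/2139) = 32911/713 ≈ 46.159)
(C - 1*(-191931))/(-242009) + (l(12)*399)/8345 = (32911/713 - 1*(-191931))/(-242009) + (12*399)/8345 = (32911/713 + 191931)*(-1/242009) + 4788*(1/8345) = (136879714/713)*(-1/242009) + 4788/8345 = -136879714/172552417 + 4788/8345 = -316080240734/1439949919865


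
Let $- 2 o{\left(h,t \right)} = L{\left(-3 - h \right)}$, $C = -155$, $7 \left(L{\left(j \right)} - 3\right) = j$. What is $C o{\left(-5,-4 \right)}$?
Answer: $\frac{3565}{14} \approx 254.64$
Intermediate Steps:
$L{\left(j \right)} = 3 + \frac{j}{7}$
$o{\left(h,t \right)} = - \frac{9}{7} + \frac{h}{14}$ ($o{\left(h,t \right)} = - \frac{3 + \frac{-3 - h}{7}}{2} = - \frac{3 - \left(\frac{3}{7} + \frac{h}{7}\right)}{2} = - \frac{\frac{18}{7} - \frac{h}{7}}{2} = - \frac{9}{7} + \frac{h}{14}$)
$C o{\left(-5,-4 \right)} = - 155 \left(- \frac{9}{7} + \frac{1}{14} \left(-5\right)\right) = - 155 \left(- \frac{9}{7} - \frac{5}{14}\right) = \left(-155\right) \left(- \frac{23}{14}\right) = \frac{3565}{14}$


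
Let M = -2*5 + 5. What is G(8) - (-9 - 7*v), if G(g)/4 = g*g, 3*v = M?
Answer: 760/3 ≈ 253.33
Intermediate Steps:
M = -5 (M = -10 + 5 = -5)
v = -5/3 (v = (⅓)*(-5) = -5/3 ≈ -1.6667)
G(g) = 4*g² (G(g) = 4*(g*g) = 4*g²)
G(8) - (-9 - 7*v) = 4*8² - (-9 - 7*(-5/3)) = 4*64 - (-9 + 35/3) = 256 - 1*8/3 = 256 - 8/3 = 760/3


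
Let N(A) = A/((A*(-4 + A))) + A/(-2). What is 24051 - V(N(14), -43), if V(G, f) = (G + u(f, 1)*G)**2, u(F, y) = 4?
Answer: 91443/4 ≈ 22861.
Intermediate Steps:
N(A) = 1/(-4 + A) - A/2 (N(A) = A*(1/(A*(-4 + A))) + A*(-1/2) = 1/(-4 + A) - A/2)
V(G, f) = 25*G**2 (V(G, f) = (G + 4*G)**2 = (5*G)**2 = 25*G**2)
24051 - V(N(14), -43) = 24051 - 25*((2 - 1*14**2 + 4*14)/(2*(-4 + 14)))**2 = 24051 - 25*((1/2)*(2 - 1*196 + 56)/10)**2 = 24051 - 25*((1/2)*(1/10)*(2 - 196 + 56))**2 = 24051 - 25*((1/2)*(1/10)*(-138))**2 = 24051 - 25*(-69/10)**2 = 24051 - 25*4761/100 = 24051 - 1*4761/4 = 24051 - 4761/4 = 91443/4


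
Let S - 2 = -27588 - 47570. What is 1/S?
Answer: -1/75156 ≈ -1.3306e-5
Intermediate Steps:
S = -75156 (S = 2 + (-27588 - 47570) = 2 - 75158 = -75156)
1/S = 1/(-75156) = -1/75156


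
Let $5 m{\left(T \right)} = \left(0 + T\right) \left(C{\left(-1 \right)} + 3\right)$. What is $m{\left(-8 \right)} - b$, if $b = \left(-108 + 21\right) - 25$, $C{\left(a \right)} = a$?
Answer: $\frac{544}{5} \approx 108.8$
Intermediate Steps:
$b = -112$ ($b = -87 - 25 = -112$)
$m{\left(T \right)} = \frac{2 T}{5}$ ($m{\left(T \right)} = \frac{\left(0 + T\right) \left(-1 + 3\right)}{5} = \frac{T 2}{5} = \frac{2 T}{5}$)
$m{\left(-8 \right)} - b = \frac{2}{5} \left(-8\right) - -112 = - \frac{16}{5} + 112 = \frac{544}{5}$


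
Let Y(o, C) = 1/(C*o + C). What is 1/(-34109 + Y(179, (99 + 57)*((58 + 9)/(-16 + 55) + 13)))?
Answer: -413280/14096567519 ≈ -2.9318e-5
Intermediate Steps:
Y(o, C) = 1/(C + C*o)
1/(-34109 + Y(179, (99 + 57)*((58 + 9)/(-16 + 55) + 13))) = 1/(-34109 + 1/((((99 + 57)*((58 + 9)/(-16 + 55) + 13)))*(1 + 179))) = 1/(-34109 + 1/((156*(67/39 + 13))*180)) = 1/(-34109 + (1/180)/(156*(67*(1/39) + 13))) = 1/(-34109 + (1/180)/(156*(67/39 + 13))) = 1/(-34109 + (1/180)/(156*(574/39))) = 1/(-34109 + (1/180)/2296) = 1/(-34109 + (1/2296)*(1/180)) = 1/(-34109 + 1/413280) = 1/(-14096567519/413280) = -413280/14096567519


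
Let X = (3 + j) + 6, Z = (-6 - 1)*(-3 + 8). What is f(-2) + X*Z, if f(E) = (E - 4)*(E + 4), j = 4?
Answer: -467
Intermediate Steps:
Z = -35 (Z = -7*5 = -35)
f(E) = (-4 + E)*(4 + E)
X = 13 (X = (3 + 4) + 6 = 7 + 6 = 13)
f(-2) + X*Z = (-16 + (-2)²) + 13*(-35) = (-16 + 4) - 455 = -12 - 455 = -467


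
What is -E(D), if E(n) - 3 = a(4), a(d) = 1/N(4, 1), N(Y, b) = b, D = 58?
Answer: -4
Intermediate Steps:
a(d) = 1 (a(d) = 1/1 = 1)
E(n) = 4 (E(n) = 3 + 1 = 4)
-E(D) = -1*4 = -4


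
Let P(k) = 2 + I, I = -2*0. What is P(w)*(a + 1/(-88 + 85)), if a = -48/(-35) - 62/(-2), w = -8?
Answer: 6728/105 ≈ 64.076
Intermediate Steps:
I = 0
P(k) = 2 (P(k) = 2 + 0 = 2)
a = 1133/35 (a = -48*(-1/35) - 62*(-1/2) = 48/35 + 31 = 1133/35 ≈ 32.371)
P(w)*(a + 1/(-88 + 85)) = 2*(1133/35 + 1/(-88 + 85)) = 2*(1133/35 + 1/(-3)) = 2*(1133/35 - 1/3) = 2*(3364/105) = 6728/105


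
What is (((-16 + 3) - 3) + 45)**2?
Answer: 841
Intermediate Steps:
(((-16 + 3) - 3) + 45)**2 = ((-13 - 3) + 45)**2 = (-16 + 45)**2 = 29**2 = 841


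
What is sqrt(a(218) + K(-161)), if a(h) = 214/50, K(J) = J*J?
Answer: 2*sqrt(162033)/5 ≈ 161.01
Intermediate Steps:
K(J) = J**2
a(h) = 107/25 (a(h) = 214*(1/50) = 107/25)
sqrt(a(218) + K(-161)) = sqrt(107/25 + (-161)**2) = sqrt(107/25 + 25921) = sqrt(648132/25) = 2*sqrt(162033)/5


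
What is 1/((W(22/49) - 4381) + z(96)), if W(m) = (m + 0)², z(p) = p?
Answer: -2401/10287801 ≈ -0.00023338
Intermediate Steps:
W(m) = m²
1/((W(22/49) - 4381) + z(96)) = 1/(((22/49)² - 4381) + 96) = 1/((484/2401 - 4381) + 96) = 1/(-10518297/2401 + 96) = 1/(-10287801/2401) = -2401/10287801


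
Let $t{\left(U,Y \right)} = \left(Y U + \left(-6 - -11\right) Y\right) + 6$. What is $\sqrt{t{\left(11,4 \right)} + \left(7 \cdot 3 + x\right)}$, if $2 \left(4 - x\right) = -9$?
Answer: $\frac{\sqrt{398}}{2} \approx 9.975$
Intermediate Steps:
$x = \frac{17}{2}$ ($x = 4 - - \frac{9}{2} = 4 + \frac{9}{2} = \frac{17}{2} \approx 8.5$)
$t{\left(U,Y \right)} = 6 + 5 Y + U Y$ ($t{\left(U,Y \right)} = \left(U Y + \left(-6 + 11\right) Y\right) + 6 = \left(U Y + 5 Y\right) + 6 = \left(5 Y + U Y\right) + 6 = 6 + 5 Y + U Y$)
$\sqrt{t{\left(11,4 \right)} + \left(7 \cdot 3 + x\right)} = \sqrt{\left(6 + 5 \cdot 4 + 11 \cdot 4\right) + \left(7 \cdot 3 + \frac{17}{2}\right)} = \sqrt{\left(6 + 20 + 44\right) + \left(21 + \frac{17}{2}\right)} = \sqrt{70 + \frac{59}{2}} = \sqrt{\frac{199}{2}} = \frac{\sqrt{398}}{2}$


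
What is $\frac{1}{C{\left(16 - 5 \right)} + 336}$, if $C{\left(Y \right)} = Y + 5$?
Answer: $\frac{1}{352} \approx 0.0028409$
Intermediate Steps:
$C{\left(Y \right)} = 5 + Y$
$\frac{1}{C{\left(16 - 5 \right)} + 336} = \frac{1}{\left(5 + \left(16 - 5\right)\right) + 336} = \frac{1}{\left(5 + 11\right) + 336} = \frac{1}{16 + 336} = \frac{1}{352}$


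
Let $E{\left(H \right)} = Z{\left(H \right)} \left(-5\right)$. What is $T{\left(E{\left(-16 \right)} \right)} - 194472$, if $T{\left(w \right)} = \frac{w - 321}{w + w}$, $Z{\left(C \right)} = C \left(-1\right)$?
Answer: $- \frac{31115119}{160} \approx -1.9447 \cdot 10^{5}$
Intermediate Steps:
$Z{\left(C \right)} = - C$
$E{\left(H \right)} = 5 H$ ($E{\left(H \right)} = - H \left(-5\right) = 5 H$)
$T{\left(w \right)} = \frac{-321 + w}{2 w}$
$T{\left(E{\left(-16 \right)} \right)} - 194472 = \frac{-321 + 5 \left(-16\right)}{2 \cdot 5 \left(-16\right)} - 194472 = \frac{-321 - 80}{2 \left(-80\right)} - 194472 = \frac{1}{2} \left(- \frac{1}{80}\right) \left(-401\right) - 194472 = \frac{401}{160} - 194472 = - \frac{31115119}{160}$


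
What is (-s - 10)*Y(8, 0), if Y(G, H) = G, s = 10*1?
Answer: -160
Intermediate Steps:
s = 10
(-s - 10)*Y(8, 0) = (-1*10 - 10)*8 = (-10 - 10)*8 = -20*8 = -160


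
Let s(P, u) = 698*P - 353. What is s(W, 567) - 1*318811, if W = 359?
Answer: -68582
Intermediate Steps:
s(P, u) = -353 + 698*P
s(W, 567) - 1*318811 = (-353 + 698*359) - 1*318811 = (-353 + 250582) - 318811 = 250229 - 318811 = -68582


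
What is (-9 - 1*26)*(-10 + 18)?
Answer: -280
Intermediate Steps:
(-9 - 1*26)*(-10 + 18) = (-9 - 26)*8 = -35*8 = -280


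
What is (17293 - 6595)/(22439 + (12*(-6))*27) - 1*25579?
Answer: -524230907/20495 ≈ -25578.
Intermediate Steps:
(17293 - 6595)/(22439 + (12*(-6))*27) - 1*25579 = 10698/(22439 - 72*27) - 25579 = 10698/(22439 - 1944) - 25579 = 10698/20495 - 25579 = -524230907/20495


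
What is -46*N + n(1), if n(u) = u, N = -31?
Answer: 1427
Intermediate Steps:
-46*N + n(1) = -46*(-31) + 1 = 1426 + 1 = 1427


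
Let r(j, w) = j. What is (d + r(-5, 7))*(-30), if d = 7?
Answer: -60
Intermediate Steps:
(d + r(-5, 7))*(-30) = (7 - 5)*(-30) = 2*(-30) = -60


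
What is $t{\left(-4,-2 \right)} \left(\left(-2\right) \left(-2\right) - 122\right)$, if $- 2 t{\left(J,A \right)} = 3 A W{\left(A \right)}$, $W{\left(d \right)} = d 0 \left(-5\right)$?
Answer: $0$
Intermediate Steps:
$W{\left(d \right)} = 0$ ($W{\left(d \right)} = 0 \left(-5\right) = 0$)
$t{\left(J,A \right)} = 0$ ($t{\left(J,A \right)} = - \frac{3 A 0}{2} = \left(- \frac{1}{2}\right) 0 = 0$)
$t{\left(-4,-2 \right)} \left(\left(-2\right) \left(-2\right) - 122\right) = 0 \left(\left(-2\right) \left(-2\right) - 122\right) = 0 \left(4 - 122\right) = 0 \left(-118\right) = 0$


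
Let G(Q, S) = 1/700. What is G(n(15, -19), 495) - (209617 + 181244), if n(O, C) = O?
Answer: -273602699/700 ≈ -3.9086e+5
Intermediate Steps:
G(Q, S) = 1/700
G(n(15, -19), 495) - (209617 + 181244) = 1/700 - (209617 + 181244) = 1/700 - 1*390861 = 1/700 - 390861 = -273602699/700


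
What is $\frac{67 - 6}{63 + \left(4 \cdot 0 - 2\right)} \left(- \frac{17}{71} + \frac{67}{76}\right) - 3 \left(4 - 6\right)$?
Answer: $\frac{35841}{5396} \approx 6.6421$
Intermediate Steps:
$\frac{67 - 6}{63 + \left(4 \cdot 0 - 2\right)} \left(- \frac{17}{71} + \frac{67}{76}\right) - 3 \left(4 - 6\right) = \frac{61}{63 + \left(0 - 2\right)} \left(\left(-17\right) \frac{1}{71} + 67 \cdot \frac{1}{76}\right) - -6 = \frac{61}{63 - 2} \left(- \frac{17}{71} + \frac{67}{76}\right) + 6 = \frac{61}{61} \cdot \frac{3465}{5396} + 6 = 61 \cdot \frac{1}{61} \cdot \frac{3465}{5396} + 6 = 1 \cdot \frac{3465}{5396} + 6 = \frac{3465}{5396} + 6 = \frac{35841}{5396}$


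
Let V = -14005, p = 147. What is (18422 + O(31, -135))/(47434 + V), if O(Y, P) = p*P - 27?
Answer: -1450/33429 ≈ -0.043375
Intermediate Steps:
O(Y, P) = -27 + 147*P (O(Y, P) = 147*P - 27 = -27 + 147*P)
(18422 + O(31, -135))/(47434 + V) = (18422 + (-27 + 147*(-135)))/(47434 - 14005) = (18422 + (-27 - 19845))/33429 = (18422 - 19872)*(1/33429) = -1450*1/33429 = -1450/33429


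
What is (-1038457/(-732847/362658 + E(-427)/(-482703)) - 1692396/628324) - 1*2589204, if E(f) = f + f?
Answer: -12799223659678926010261/6168705881276581 ≈ -2.0749e+6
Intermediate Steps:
E(f) = 2*f
(-1038457/(-732847/362658 + E(-427)/(-482703)) - 1692396/628324) - 1*2589204 = (-1038457/(-732847/362658 + (2*(-427))/(-482703)) - 1692396/628324) - 1*2589204 = (-1038457/(-732847*1/362658 - 854*(-1/482703)) - 1692396*1/628324) - 2589204 = (-1038457/(-732847/362658 + 854/482703) - 423099/157081) - 2589204 = (-1038457/(-39270859501/19450678286) - 423099/157081) - 2589204 = (-1038457*(-19450678286/39270859501) - 423099/157081) - 2589204 = (20198693020844702/39270859501 - 423099/157081) - 2589204 = 3172814282945922621263/6168705881276581 - 2589204 = -12799223659678926010261/6168705881276581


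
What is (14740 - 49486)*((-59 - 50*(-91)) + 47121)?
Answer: -1793310552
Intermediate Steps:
(14740 - 49486)*((-59 - 50*(-91)) + 47121) = -34746*((-59 + 4550) + 47121) = -34746*(4491 + 47121) = -34746*51612 = -1793310552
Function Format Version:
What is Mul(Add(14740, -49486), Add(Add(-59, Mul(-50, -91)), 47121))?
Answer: -1793310552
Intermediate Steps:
Mul(Add(14740, -49486), Add(Add(-59, Mul(-50, -91)), 47121)) = Mul(-34746, Add(Add(-59, 4550), 47121)) = Mul(-34746, Add(4491, 47121)) = Mul(-34746, 51612) = -1793310552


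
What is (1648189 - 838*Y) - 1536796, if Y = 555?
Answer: -353697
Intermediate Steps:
(1648189 - 838*Y) - 1536796 = (1648189 - 838*555) - 1536796 = (1648189 - 465090) - 1536796 = 1183099 - 1536796 = -353697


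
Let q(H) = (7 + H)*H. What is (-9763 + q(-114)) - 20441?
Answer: -18006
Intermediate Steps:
q(H) = H*(7 + H)
(-9763 + q(-114)) - 20441 = (-9763 - 114*(7 - 114)) - 20441 = (-9763 - 114*(-107)) - 20441 = (-9763 + 12198) - 20441 = 2435 - 20441 = -18006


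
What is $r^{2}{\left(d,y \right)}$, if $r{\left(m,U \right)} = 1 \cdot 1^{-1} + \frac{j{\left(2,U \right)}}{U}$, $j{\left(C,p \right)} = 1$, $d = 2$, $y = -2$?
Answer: $\frac{1}{4} \approx 0.25$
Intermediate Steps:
$r{\left(m,U \right)} = 1 + \frac{1}{U}$ ($r{\left(m,U \right)} = 1 \cdot 1^{-1} + 1 \frac{1}{U} = 1 \cdot 1 + \frac{1}{U} = 1 + \frac{1}{U}$)
$r^{2}{\left(d,y \right)} = \left(\frac{1 - 2}{-2}\right)^{2} = \left(\left(- \frac{1}{2}\right) \left(-1\right)\right)^{2} = \left(\frac{1}{2}\right)^{2} = \frac{1}{4}$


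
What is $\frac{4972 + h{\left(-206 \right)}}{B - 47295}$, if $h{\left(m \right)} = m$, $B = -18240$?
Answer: $- \frac{4766}{65535} \approx -0.072724$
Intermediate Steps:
$\frac{4972 + h{\left(-206 \right)}}{B - 47295} = \frac{4972 - 206}{-18240 - 47295} = \frac{4766}{-65535} = 4766 \left(- \frac{1}{65535}\right) = - \frac{4766}{65535}$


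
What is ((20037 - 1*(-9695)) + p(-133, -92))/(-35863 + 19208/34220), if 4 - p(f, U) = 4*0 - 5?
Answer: -254434255/306803163 ≈ -0.82931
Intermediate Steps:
p(f, U) = 9 (p(f, U) = 4 - (4*0 - 5) = 4 - (0 - 5) = 4 - 1*(-5) = 4 + 5 = 9)
((20037 - 1*(-9695)) + p(-133, -92))/(-35863 + 19208/34220) = ((20037 - 1*(-9695)) + 9)/(-35863 + 19208/34220) = ((20037 + 9695) + 9)/(-35863 + 19208*(1/34220)) = (29732 + 9)/(-35863 + 4802/8555) = 29741/(-306803163/8555) = 29741*(-8555/306803163) = -254434255/306803163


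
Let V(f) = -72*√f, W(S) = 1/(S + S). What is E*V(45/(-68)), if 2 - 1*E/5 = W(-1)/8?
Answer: -4455*I*√85/68 ≈ -604.02*I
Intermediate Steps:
W(S) = 1/(2*S)
E = 165/16 (E = 10 - 5*(½)/(-1)/8 = 10 - 5*(½)*(-1)/8 = 10 - (-5)/(2*8) = 10 - 5*(-1/16) = 10 + 5/16 = 165/16 ≈ 10.313)
E*V(45/(-68)) = 165*(-72*3*√5*(I*√17/34))/16 = 165*(-72*3*I*√85/34)/16 = 165*(-108*I*√85/17)/16 = -4455*I*√85/68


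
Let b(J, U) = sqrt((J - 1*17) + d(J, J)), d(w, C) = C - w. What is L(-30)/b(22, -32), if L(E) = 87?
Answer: 87*sqrt(5)/5 ≈ 38.908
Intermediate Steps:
b(J, U) = sqrt(-17 + J) (b(J, U) = sqrt((J - 1*17) + (J - J)) = sqrt((J - 17) + 0) = sqrt((-17 + J) + 0) = sqrt(-17 + J))
L(-30)/b(22, -32) = 87/(sqrt(-17 + 22)) = 87/(sqrt(5)) = 87*(sqrt(5)/5) = 87*sqrt(5)/5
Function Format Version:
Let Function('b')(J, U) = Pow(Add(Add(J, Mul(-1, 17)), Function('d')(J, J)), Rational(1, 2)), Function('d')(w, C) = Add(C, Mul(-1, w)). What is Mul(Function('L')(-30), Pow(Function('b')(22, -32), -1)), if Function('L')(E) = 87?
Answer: Mul(Rational(87, 5), Pow(5, Rational(1, 2))) ≈ 38.908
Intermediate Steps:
Function('b')(J, U) = Pow(Add(-17, J), Rational(1, 2)) (Function('b')(J, U) = Pow(Add(Add(J, Mul(-1, 17)), Add(J, Mul(-1, J))), Rational(1, 2)) = Pow(Add(Add(J, -17), 0), Rational(1, 2)) = Pow(Add(Add(-17, J), 0), Rational(1, 2)) = Pow(Add(-17, J), Rational(1, 2)))
Mul(Function('L')(-30), Pow(Function('b')(22, -32), -1)) = Mul(87, Pow(Pow(Add(-17, 22), Rational(1, 2)), -1)) = Mul(87, Pow(Pow(5, Rational(1, 2)), -1)) = Mul(87, Mul(Rational(1, 5), Pow(5, Rational(1, 2)))) = Mul(Rational(87, 5), Pow(5, Rational(1, 2)))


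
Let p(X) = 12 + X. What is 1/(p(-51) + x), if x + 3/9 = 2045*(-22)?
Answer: -3/135088 ≈ -2.2208e-5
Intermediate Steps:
x = -134971/3 (x = -⅓ + 2045*(-22) = -⅓ - 44990 = -134971/3 ≈ -44990.)
1/(p(-51) + x) = 1/((12 - 51) - 134971/3) = 1/(-39 - 134971/3) = 1/(-135088/3) = -3/135088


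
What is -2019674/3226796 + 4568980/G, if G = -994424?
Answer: -523486833933/100275105797 ≈ -5.2205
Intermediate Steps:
-2019674/3226796 + 4568980/G = -2019674/3226796 + 4568980/(-994424) = -2019674*1/3226796 + 4568980*(-1/994424) = -1009837/1613398 - 1142245/248606 = -523486833933/100275105797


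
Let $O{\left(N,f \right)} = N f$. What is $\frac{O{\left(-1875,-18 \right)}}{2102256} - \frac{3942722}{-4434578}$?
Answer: $\frac{234396610787}{258961616888} \approx 0.90514$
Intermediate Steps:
$\frac{O{\left(-1875,-18 \right)}}{2102256} - \frac{3942722}{-4434578} = \frac{\left(-1875\right) \left(-18\right)}{2102256} - \frac{3942722}{-4434578} = 33750 \cdot \frac{1}{2102256} - - \frac{1971361}{2217289} = \frac{1875}{116792} + \frac{1971361}{2217289} = \frac{234396610787}{258961616888}$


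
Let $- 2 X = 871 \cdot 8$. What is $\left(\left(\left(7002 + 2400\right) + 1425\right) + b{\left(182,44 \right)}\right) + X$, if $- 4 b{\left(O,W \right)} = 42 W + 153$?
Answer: $\frac{27371}{4} \approx 6842.8$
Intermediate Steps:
$b{\left(O,W \right)} = - \frac{153}{4} - \frac{21 W}{2}$ ($b{\left(O,W \right)} = - \frac{42 W + 153}{4} = - \frac{153 + 42 W}{4} = - \frac{153}{4} - \frac{21 W}{2}$)
$X = -3484$ ($X = - \frac{871 \cdot 8}{2} = \left(- \frac{1}{2}\right) 6968 = -3484$)
$\left(\left(\left(7002 + 2400\right) + 1425\right) + b{\left(182,44 \right)}\right) + X = \left(\left(\left(7002 + 2400\right) + 1425\right) - \frac{2001}{4}\right) - 3484 = \left(\left(9402 + 1425\right) - \frac{2001}{4}\right) - 3484 = \left(10827 - \frac{2001}{4}\right) - 3484 = \frac{41307}{4} - 3484 = \frac{27371}{4}$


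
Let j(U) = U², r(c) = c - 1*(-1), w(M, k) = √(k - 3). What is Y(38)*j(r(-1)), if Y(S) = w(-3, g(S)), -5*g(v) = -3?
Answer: 0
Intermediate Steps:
g(v) = ⅗ (g(v) = -⅕*(-3) = ⅗)
w(M, k) = √(-3 + k)
Y(S) = 2*I*√15/5 (Y(S) = √(-3 + ⅗) = √(-12/5) = 2*I*√15/5)
r(c) = 1 + c (r(c) = c + 1 = 1 + c)
Y(38)*j(r(-1)) = (2*I*√15/5)*(1 - 1)² = (2*I*√15/5)*0² = (2*I*√15/5)*0 = 0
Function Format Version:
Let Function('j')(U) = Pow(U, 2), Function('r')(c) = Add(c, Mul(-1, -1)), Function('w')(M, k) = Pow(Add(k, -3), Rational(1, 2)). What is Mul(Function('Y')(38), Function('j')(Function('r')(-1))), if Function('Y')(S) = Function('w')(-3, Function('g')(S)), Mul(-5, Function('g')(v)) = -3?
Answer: 0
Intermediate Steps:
Function('g')(v) = Rational(3, 5) (Function('g')(v) = Mul(Rational(-1, 5), -3) = Rational(3, 5))
Function('w')(M, k) = Pow(Add(-3, k), Rational(1, 2))
Function('Y')(S) = Mul(Rational(2, 5), I, Pow(15, Rational(1, 2))) (Function('Y')(S) = Pow(Add(-3, Rational(3, 5)), Rational(1, 2)) = Pow(Rational(-12, 5), Rational(1, 2)) = Mul(Rational(2, 5), I, Pow(15, Rational(1, 2))))
Function('r')(c) = Add(1, c) (Function('r')(c) = Add(c, 1) = Add(1, c))
Mul(Function('Y')(38), Function('j')(Function('r')(-1))) = Mul(Mul(Rational(2, 5), I, Pow(15, Rational(1, 2))), Pow(Add(1, -1), 2)) = Mul(Mul(Rational(2, 5), I, Pow(15, Rational(1, 2))), Pow(0, 2)) = Mul(Mul(Rational(2, 5), I, Pow(15, Rational(1, 2))), 0) = 0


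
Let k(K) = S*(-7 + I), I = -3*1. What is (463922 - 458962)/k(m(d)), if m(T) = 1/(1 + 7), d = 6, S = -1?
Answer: 496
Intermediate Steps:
I = -3
m(T) = 1/8
k(K) = 10 (k(K) = -(-7 - 3) = -1*(-10) = 10)
(463922 - 458962)/k(m(d)) = (463922 - 458962)/10 = 4960*(1/10) = 496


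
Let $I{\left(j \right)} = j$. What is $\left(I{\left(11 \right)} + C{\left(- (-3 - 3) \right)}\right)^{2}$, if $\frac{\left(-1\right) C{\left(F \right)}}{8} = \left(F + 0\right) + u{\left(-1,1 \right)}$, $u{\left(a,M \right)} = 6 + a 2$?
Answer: $4761$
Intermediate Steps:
$u{\left(a,M \right)} = 6 + 2 a$
$C{\left(F \right)} = -32 - 8 F$ ($C{\left(F \right)} = - 8 \left(\left(F + 0\right) + \left(6 + 2 \left(-1\right)\right)\right) = - 8 \left(F + \left(6 - 2\right)\right) = - 8 \left(F + 4\right) = - 8 \left(4 + F\right) = -32 - 8 F$)
$\left(I{\left(11 \right)} + C{\left(- (-3 - 3) \right)}\right)^{2} = \left(11 - \left(32 + 8 \left(- (-3 - 3)\right)\right)\right)^{2} = \left(11 - \left(32 + 8 \left(\left(-1\right) \left(-6\right)\right)\right)\right)^{2} = \left(11 - 80\right)^{2} = \left(-69\right)^{2} = 4761$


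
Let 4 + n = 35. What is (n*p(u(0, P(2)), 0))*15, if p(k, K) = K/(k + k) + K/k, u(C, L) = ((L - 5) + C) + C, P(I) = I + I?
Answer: 0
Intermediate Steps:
n = 31 (n = -4 + 35 = 31)
P(I) = 2*I
u(C, L) = -5 + L + 2*C (u(C, L) = ((-5 + L) + C) + C = (-5 + C + L) + C = -5 + L + 2*C)
p(k, K) = 3*K/(2*k) (p(k, K) = K/((2*k)) + K/k = K*(1/(2*k)) + K/k = K/(2*k) + K/k = 3*K/(2*k))
(n*p(u(0, P(2)), 0))*15 = (31*((3/2)*0/(-5 + 2*2 + 2*0)))*15 = (31*((3/2)*0/(-5 + 4 + 0)))*15 = (31*((3/2)*0/(-1)))*15 = (31*((3/2)*0*(-1)))*15 = (31*0)*15 = 0*15 = 0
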